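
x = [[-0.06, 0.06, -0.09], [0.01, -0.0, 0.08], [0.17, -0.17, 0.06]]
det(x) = 0.00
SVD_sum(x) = [[-0.07,0.07,-0.04], [0.02,-0.02,0.01], [0.16,-0.16,0.09]] + [[0.01, -0.02, -0.05], [-0.02, 0.02, 0.07], [0.01, -0.01, -0.03]] + [[0.00,0.00,-0.0], [0.0,0.0,-0.00], [0.00,0.00,-0.0]]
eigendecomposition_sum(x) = [[(-0.03+0.04j), (0.03-0.04j), -0.05-0.01j],[-0.04j, (-0+0.04j), (0.04-0.01j)],[(0.09+0j), (-0.08+0j), 0.03+0.08j]] + [[(-0.03-0.04j), 0.03+0.04j, -0.05+0.01j],[0.04j, (-0-0.04j), (0.04+0.01j)],[0.09-0.00j, -0.08-0.00j, (0.03-0.08j)]] + [[0j, 0.00-0.00j, 0.00-0.00j], [0j, -0j, 0.00-0.00j], [(-0-0j), (-0+0j), -0.00+0.00j]]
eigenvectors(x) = [[-0.28+0.35j, (-0.28-0.35j), 0.71+0.00j], [(0.02-0.39j), (0.02+0.39j), 0.70+0.00j], [0.80+0.00j, 0.80-0.00j, (-0.05+0j)]]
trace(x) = 0.00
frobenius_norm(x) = 0.29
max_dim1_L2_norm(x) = 0.25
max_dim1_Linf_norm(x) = 0.17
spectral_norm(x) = 0.27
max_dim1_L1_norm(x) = 0.4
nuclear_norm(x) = 0.37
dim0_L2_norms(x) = [0.18, 0.18, 0.13]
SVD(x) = [[-0.41, 0.54, 0.73], [0.13, -0.76, 0.64], [0.90, 0.36, 0.24]] @ diag([0.27236141195765906, 0.09486176502468081, 0.004528444858070442]) @ [[0.66,-0.65,0.37], [0.22,-0.30,-0.93], [0.72,0.69,-0.05]]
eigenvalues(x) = [(-0+0.16j), (-0-0.16j), 0j]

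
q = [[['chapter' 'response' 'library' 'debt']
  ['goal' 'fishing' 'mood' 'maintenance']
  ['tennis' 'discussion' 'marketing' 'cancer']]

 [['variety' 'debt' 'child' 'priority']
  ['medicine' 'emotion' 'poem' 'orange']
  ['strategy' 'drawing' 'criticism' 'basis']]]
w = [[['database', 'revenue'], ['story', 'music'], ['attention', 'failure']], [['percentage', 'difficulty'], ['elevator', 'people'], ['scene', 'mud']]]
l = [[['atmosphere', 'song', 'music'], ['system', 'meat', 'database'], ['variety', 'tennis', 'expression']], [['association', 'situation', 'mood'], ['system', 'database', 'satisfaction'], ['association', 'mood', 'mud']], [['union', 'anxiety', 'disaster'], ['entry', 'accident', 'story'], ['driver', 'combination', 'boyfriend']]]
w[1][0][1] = 'difficulty'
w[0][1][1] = 'music'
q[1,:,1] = ['debt', 'emotion', 'drawing']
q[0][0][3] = 'debt'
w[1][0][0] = 'percentage'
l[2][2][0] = 'driver'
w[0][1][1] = 'music'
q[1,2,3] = 'basis'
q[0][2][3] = 'cancer'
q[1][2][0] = 'strategy'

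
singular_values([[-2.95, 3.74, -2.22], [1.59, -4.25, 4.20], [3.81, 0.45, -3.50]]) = [8.04, 5.31, 0.11]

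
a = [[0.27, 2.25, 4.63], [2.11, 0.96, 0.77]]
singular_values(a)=[5.32, 2.05]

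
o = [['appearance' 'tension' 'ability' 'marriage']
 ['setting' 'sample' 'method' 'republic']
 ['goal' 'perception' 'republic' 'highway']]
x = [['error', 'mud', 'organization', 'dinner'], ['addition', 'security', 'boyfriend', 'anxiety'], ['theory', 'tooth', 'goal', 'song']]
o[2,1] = 'perception'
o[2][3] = 'highway'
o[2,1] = 'perception'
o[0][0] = 'appearance'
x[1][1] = 'security'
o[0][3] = 'marriage'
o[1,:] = ['setting', 'sample', 'method', 'republic']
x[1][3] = 'anxiety'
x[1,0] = 'addition'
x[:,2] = ['organization', 'boyfriend', 'goal']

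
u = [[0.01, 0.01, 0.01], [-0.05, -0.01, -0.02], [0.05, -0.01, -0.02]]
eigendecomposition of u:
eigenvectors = [[-0.09-0.20j, -0.09+0.20j, -0.25+0.00j], [0.82+0.00j, (0.82-0j), 0.23+0.00j], [-0.51-0.10j, -0.51+0.10j, 0.94+0.00j]]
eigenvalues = [(0.01+0.01j), (0.01-0.01j), (-0.04+0j)]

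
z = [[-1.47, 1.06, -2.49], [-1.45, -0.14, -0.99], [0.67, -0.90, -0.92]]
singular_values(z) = [3.43, 1.45, 0.9]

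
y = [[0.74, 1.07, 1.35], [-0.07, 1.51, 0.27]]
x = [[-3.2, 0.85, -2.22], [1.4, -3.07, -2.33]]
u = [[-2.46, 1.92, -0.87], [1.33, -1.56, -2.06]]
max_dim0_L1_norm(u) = 3.79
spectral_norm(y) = 2.22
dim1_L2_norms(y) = [1.87, 1.54]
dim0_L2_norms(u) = [2.8, 2.47, 2.24]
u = y + x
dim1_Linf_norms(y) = [1.35, 1.51]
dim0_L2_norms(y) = [0.74, 1.85, 1.38]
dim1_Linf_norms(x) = [3.2, 3.07]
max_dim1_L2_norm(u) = 3.24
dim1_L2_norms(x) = [3.99, 4.1]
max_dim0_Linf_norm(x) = 3.2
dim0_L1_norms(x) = [4.6, 3.92, 4.55]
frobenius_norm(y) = 2.42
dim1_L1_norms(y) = [3.16, 1.85]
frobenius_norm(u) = 4.35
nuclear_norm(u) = 5.96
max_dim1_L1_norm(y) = 3.16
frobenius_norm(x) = 5.72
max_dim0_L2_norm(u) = 2.8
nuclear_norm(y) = 3.19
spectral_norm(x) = 4.28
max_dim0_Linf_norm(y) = 1.51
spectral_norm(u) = 3.75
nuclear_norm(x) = 8.07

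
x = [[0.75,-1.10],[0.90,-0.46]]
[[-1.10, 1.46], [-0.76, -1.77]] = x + [[-1.85, 2.56], [-1.66, -1.31]]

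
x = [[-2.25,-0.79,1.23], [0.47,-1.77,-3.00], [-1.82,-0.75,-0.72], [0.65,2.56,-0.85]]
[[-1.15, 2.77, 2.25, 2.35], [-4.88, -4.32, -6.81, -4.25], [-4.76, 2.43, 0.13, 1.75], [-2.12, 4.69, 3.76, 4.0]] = x @ [[1.95, -2.18, -1.26, -1.77], [-0.57, 2.3, 2.07, 2.0], [2.27, -0.26, 0.85, -0.04]]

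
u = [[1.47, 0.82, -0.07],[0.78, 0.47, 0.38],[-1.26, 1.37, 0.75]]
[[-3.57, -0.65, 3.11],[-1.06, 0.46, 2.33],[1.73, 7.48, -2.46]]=u @ [[-1.58, -1.91, 2.45], [-1.34, 2.78, -0.46], [2.1, 1.68, 1.67]]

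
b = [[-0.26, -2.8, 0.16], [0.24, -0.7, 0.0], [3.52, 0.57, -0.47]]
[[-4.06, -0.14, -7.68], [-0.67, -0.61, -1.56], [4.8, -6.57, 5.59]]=b@ [[1.41, -1.86, 1.15],[1.44, 0.24, 2.63],[2.09, 0.33, -0.1]]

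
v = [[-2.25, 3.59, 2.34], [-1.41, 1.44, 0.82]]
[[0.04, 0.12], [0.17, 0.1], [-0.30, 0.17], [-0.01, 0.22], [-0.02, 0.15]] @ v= [[-0.26, 0.32, 0.19],[-0.52, 0.75, 0.48],[0.44, -0.83, -0.56],[-0.29, 0.28, 0.16],[-0.17, 0.14, 0.08]]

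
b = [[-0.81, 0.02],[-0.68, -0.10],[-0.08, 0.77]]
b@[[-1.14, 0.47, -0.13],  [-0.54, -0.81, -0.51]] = [[0.91, -0.40, 0.10],[0.83, -0.24, 0.14],[-0.32, -0.66, -0.38]]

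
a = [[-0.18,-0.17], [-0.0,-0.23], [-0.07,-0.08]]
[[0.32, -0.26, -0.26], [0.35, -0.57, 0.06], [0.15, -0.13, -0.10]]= a @ [[-0.37,-0.90,1.66],  [-1.52,2.47,-0.24]]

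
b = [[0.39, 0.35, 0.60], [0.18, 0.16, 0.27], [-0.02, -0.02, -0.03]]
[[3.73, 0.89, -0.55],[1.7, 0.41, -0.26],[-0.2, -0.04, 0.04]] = b@[[2.47, 3.58, -1.33],[3.7, -2.71, -2.99],[2.46, 0.74, 1.69]]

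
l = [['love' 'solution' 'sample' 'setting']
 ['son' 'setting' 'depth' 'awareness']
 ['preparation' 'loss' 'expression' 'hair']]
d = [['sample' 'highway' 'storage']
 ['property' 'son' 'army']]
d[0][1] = 'highway'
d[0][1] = 'highway'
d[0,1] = 'highway'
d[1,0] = 'property'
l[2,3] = 'hair'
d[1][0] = 'property'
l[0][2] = 'sample'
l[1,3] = 'awareness'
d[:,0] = ['sample', 'property']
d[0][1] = 'highway'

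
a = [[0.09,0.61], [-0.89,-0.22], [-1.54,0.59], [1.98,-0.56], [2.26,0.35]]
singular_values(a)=[3.51, 1.06]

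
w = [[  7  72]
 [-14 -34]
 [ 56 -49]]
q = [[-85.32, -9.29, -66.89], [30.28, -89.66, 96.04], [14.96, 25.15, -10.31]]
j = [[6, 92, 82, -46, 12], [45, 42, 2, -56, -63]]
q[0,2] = -66.89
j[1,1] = 42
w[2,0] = 56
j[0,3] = -46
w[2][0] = 56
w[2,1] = -49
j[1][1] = 42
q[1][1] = -89.66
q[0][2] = -66.89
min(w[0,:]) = 7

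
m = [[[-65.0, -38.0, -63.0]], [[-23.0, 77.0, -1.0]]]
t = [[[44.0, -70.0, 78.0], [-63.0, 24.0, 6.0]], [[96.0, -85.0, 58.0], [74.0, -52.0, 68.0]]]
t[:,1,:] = [[-63.0, 24.0, 6.0], [74.0, -52.0, 68.0]]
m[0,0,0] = -65.0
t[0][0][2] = 78.0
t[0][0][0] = 44.0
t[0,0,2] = 78.0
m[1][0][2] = -1.0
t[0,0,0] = 44.0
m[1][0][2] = -1.0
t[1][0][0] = 96.0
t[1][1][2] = 68.0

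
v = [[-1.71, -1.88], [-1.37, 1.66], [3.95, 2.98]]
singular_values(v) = [5.55, 2.19]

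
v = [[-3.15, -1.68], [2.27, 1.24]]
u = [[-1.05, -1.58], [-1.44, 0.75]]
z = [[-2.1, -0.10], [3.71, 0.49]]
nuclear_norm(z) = 4.44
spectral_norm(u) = 1.92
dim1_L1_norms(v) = [4.83, 3.51]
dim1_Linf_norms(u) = [1.58, 1.44]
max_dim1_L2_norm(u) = 1.9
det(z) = -0.66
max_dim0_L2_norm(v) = 3.88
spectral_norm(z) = 4.29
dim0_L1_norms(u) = [2.49, 2.33]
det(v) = -0.09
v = z + u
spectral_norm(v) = 4.41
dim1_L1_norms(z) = [2.2, 4.2]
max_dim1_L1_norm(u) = 2.63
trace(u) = -0.30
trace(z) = -1.61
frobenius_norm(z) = 4.29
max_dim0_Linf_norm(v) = 3.15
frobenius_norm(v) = 4.41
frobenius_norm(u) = 2.50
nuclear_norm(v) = 4.43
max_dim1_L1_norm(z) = 4.2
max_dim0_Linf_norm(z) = 3.71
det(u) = -3.06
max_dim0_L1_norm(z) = 5.81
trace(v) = -1.91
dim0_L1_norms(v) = [5.42, 2.92]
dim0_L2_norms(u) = [1.78, 1.75]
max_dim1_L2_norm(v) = 3.57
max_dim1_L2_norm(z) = 3.74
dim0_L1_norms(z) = [5.81, 0.59]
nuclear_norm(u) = 3.52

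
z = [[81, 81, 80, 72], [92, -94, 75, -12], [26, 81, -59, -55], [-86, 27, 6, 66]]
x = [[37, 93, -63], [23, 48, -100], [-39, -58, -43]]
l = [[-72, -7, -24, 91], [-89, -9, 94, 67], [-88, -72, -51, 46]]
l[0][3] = 91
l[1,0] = -89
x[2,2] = -43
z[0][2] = 80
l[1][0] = -89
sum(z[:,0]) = 113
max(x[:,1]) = 93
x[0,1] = 93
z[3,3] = 66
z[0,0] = 81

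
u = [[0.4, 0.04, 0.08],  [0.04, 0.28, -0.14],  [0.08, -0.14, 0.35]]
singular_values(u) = [0.48, 0.4, 0.14]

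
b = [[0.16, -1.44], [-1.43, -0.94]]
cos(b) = [[0.17,  -0.36], [-0.35,  -0.10]]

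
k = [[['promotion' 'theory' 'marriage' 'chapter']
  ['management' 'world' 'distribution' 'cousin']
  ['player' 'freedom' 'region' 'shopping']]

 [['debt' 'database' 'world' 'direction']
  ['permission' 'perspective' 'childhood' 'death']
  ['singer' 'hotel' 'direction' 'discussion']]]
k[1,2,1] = 'hotel'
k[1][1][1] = 'perspective'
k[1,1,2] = 'childhood'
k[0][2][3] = 'shopping'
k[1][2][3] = 'discussion'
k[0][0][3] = 'chapter'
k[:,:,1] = [['theory', 'world', 'freedom'], ['database', 'perspective', 'hotel']]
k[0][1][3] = 'cousin'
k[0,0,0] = 'promotion'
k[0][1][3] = 'cousin'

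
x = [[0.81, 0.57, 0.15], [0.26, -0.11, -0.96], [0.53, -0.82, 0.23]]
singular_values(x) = [1.01, 1.0, 1.0]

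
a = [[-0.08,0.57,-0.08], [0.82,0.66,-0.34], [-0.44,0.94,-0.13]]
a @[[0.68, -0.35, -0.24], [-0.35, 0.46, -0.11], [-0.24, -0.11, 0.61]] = [[-0.23, 0.30, -0.09], [0.41, 0.05, -0.48], [-0.60, 0.6, -0.08]]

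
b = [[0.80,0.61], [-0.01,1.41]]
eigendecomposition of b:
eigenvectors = [[-1.0, -0.71], [-0.02, -0.70]]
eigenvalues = [0.81, 1.4]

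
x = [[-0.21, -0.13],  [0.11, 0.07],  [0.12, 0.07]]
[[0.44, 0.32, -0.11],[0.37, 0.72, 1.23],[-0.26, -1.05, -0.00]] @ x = [[-0.07, -0.04],[0.15, 0.09],[-0.06, -0.04]]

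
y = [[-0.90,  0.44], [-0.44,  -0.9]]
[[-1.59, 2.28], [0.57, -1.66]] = y @[[1.18, -1.32], [-1.21, 2.49]]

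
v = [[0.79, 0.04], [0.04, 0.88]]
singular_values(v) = [0.9, 0.77]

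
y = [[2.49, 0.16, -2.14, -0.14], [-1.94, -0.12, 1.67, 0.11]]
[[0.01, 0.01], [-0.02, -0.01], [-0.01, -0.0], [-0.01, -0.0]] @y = [[0.01, 0.0, -0.00, -0.00], [-0.03, -0.00, 0.03, 0.0], [-0.02, -0.00, 0.02, 0.0], [-0.02, -0.0, 0.02, 0.00]]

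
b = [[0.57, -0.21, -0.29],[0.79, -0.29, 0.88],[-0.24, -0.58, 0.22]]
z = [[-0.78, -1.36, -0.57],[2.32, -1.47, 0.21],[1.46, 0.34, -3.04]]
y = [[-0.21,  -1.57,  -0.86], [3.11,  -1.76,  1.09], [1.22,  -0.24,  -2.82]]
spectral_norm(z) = 3.54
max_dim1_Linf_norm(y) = 3.11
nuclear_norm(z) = 7.77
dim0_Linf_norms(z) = [2.32, 1.47, 3.04]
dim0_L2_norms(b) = [1.0, 0.68, 0.95]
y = z + b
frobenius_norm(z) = 4.68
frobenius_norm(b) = 1.54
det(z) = -15.11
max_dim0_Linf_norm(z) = 3.04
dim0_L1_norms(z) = [4.56, 3.17, 3.82]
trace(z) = -5.29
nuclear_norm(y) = 8.47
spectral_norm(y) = 3.81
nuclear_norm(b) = 2.51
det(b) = 0.49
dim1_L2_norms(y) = [1.8, 3.74, 3.08]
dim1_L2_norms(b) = [0.67, 1.22, 0.67]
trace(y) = -4.79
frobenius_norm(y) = 5.17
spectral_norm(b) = 1.25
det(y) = -18.16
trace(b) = 0.50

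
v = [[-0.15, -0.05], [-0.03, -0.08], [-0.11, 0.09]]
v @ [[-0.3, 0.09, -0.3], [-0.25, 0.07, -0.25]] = [[0.06,-0.02,0.06], [0.03,-0.01,0.03], [0.01,-0.00,0.01]]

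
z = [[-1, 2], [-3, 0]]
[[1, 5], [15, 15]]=z@[[-5, -5], [-2, 0]]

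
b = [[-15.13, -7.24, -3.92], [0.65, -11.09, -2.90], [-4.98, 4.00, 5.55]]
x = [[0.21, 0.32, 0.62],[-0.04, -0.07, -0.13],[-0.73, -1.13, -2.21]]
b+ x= [[-14.92,-6.92,-3.3],  [0.61,-11.16,-3.03],  [-5.71,2.87,3.34]]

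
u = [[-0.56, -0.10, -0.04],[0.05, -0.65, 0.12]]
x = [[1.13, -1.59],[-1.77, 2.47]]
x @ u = [[-0.71, 0.92, -0.24], [1.11, -1.43, 0.37]]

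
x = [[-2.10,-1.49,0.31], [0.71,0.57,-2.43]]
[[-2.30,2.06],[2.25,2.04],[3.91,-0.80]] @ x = [[6.29, 4.60, -5.72], [-3.28, -2.19, -4.26], [-8.78, -6.28, 3.16]]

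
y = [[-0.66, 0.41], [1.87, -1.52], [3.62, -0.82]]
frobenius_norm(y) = 4.49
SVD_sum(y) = [[-0.71,0.27], [2.14,-0.80], [3.44,-1.29]] + [[0.05, 0.14], [-0.27, -0.72], [0.18, 0.47]]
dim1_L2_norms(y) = [0.78, 2.41, 3.71]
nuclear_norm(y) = 5.33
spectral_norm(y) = 4.40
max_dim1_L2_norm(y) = 3.71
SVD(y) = [[-0.17,0.16],[0.52,-0.82],[0.84,0.54]] @ diag([4.395869779890659, 0.9295853259620952]) @ [[0.94, -0.35], [0.35, 0.94]]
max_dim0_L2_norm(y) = 4.13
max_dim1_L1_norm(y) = 4.44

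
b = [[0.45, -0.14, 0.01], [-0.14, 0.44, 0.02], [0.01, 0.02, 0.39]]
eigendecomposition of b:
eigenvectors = [[-0.72, 0.67, 0.18], [0.70, 0.70, 0.14], [0.03, -0.23, 0.97]]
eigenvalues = [0.59, 0.3, 0.39]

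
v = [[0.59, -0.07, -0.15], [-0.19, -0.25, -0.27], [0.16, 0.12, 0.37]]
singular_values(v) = [0.65, 0.54, 0.11]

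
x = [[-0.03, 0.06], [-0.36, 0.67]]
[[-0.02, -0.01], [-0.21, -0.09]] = x @[[0.34, 0.23], [-0.13, -0.01]]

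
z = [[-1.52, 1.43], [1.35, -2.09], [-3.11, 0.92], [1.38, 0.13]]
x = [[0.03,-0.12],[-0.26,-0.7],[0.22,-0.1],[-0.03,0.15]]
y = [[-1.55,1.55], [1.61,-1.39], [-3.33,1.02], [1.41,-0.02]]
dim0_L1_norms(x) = [0.54, 1.07]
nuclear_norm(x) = 1.03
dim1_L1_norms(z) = [2.95, 3.44, 4.03, 1.51]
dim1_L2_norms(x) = [0.12, 0.75, 0.24, 0.15]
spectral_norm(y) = 4.69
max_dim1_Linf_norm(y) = 3.33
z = x + y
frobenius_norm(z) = 4.79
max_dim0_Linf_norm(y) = 3.33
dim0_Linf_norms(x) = [0.26, 0.7]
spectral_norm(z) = 4.50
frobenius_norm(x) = 0.81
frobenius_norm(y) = 4.84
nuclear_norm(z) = 6.15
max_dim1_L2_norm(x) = 0.75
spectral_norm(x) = 0.77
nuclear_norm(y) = 5.90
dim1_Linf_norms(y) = [1.55, 1.61, 3.33, 1.41]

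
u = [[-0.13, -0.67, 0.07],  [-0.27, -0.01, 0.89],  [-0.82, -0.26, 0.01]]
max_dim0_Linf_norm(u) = 0.89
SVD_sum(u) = [[-0.28, -0.16, 0.23], [-0.51, -0.28, 0.42], [-0.49, -0.27, 0.4]] + [[-0.12, -0.17, -0.26], [0.21, 0.30, 0.46], [-0.15, -0.22, -0.33]] + [[0.27, -0.34, 0.10], [0.03, -0.03, 0.01], [-0.18, 0.23, -0.07]]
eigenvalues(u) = [(0.69+0j), (-0.41+0.71j), (-0.41-0.71j)]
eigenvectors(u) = [[-0.56+0.00j,0.37-0.37j,(0.37+0.37j)], [0.73+0.00j,-0.17-0.55j,(-0.17+0.55j)], [0.40+0.00j,(0.63+0j),(0.63-0j)]]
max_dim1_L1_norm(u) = 1.17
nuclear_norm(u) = 2.41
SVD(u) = [[-0.37, -0.42, 0.83], [-0.67, 0.74, 0.08], [-0.64, -0.53, -0.56]] @ diag([1.0704510432993397, 0.7996599049724538, 0.5390534298924373]) @ [[0.71, 0.39, -0.59], [0.36, 0.52, 0.78], [0.61, -0.76, 0.22]]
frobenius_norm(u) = 1.44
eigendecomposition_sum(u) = [[(0.28+0j),-0.19-0.00j,(-0.22+0j)], [(-0.37+0j),0.25+0.00j,(0.29-0j)], [(-0.2+0j),0.14+0.00j,(0.16-0j)]] + [[(-0.21+0.16j),  (-0.24-0.01j),  (0.15+0.24j)], [0.05+0.28j,  -0.13+0.23j,  0.30-0.02j], [(-0.31-0.04j),  -0.20-0.21j,  -0.07+0.32j]] + [[(-0.21-0.16j), -0.24+0.01j, (0.15-0.24j)], [0.05-0.28j, (-0.13-0.23j), (0.3+0.02j)], [-0.31+0.04j, (-0.2+0.21j), (-0.07-0.32j)]]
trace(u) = -0.13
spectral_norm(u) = 1.07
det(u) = 0.46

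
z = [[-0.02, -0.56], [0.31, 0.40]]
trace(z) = 0.38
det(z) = 0.17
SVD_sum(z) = [[-0.17,-0.51], [0.15,0.45]] + [[0.15, -0.05], [0.16, -0.05]]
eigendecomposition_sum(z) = [[(-0.01+0.24j),-0.28+0.15j],[(0.16-0.08j),0.20+0.12j]] + [[-0.01-0.24j,-0.28-0.15j], [0.16+0.08j,0.20-0.12j]]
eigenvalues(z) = [(0.19+0.36j), (0.19-0.36j)]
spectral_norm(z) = 0.72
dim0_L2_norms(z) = [0.31, 0.69]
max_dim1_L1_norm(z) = 0.71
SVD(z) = [[0.75, -0.66], [-0.66, -0.75]] @ diag([0.7190710936818991, 0.23029711728790161]) @ [[-0.31, -0.95], [-0.95, 0.31]]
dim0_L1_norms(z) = [0.33, 0.96]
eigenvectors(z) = [[0.80+0.00j, (0.8-0j)], [-0.30-0.52j, (-0.3+0.52j)]]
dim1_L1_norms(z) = [0.58, 0.71]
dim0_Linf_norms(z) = [0.31, 0.56]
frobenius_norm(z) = 0.76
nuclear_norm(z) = 0.95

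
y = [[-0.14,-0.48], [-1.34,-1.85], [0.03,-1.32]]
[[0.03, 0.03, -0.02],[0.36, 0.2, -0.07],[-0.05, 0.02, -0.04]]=y @ [[-0.31,  -0.12,  0.01], [0.03,  -0.02,  0.03]]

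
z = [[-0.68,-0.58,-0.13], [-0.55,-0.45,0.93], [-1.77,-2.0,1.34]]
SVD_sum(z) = [[-0.44,-0.47,0.34],[-0.64,-0.69,0.49],[-1.80,-1.94,1.38]] + [[-0.17, -0.18, -0.47], [0.16, 0.17, 0.44], [-0.02, -0.02, -0.04]] + [[-0.07, 0.07, 0.00], [-0.07, 0.07, 0.0], [0.04, -0.04, -0.00]]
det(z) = -0.37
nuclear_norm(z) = 4.13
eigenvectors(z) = [[-0.82+0.00j,(-0.09+0.33j),-0.09-0.33j], [0.22+0.00j,(0.4-0.52j),(0.4+0.52j)], [(-0.52+0j),0.68+0.00j,(0.68-0j)]]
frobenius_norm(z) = 3.33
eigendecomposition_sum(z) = [[(-0.9-0j),-0.58+0.00j,(0.21+0j)],[0.24+0.00j,0.15-0.00j,-0.06-0.00j],[(-0.57-0j),(-0.37+0j),0.14+0.00j]] + [[(0.11-0.28j), -0.00-0.43j, -0.17+0.27j], [(-0.39+0.42j), -0.30+0.76j, 0.49-0.35j], [-0.60-0.06j, -0.82+0.23j, 0.60+0.19j]] + [[(0.11+0.28j), (-0+0.43j), (-0.17-0.27j)],[-0.39-0.42j, (-0.3-0.76j), (0.49+0.35j)],[(-0.6+0.06j), -0.82-0.23j, (0.6-0.19j)]]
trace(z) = 0.21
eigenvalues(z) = [(-0.61+0j), (0.41+0.66j), (0.41-0.66j)]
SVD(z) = [[-0.22, 0.73, -0.65], [-0.32, -0.69, -0.65], [-0.92, 0.07, 0.39]] @ diag([3.2499656479290446, 0.7264054923479937, 0.1554295595046806]) @ [[0.6,0.65,-0.46], [-0.32,-0.33,-0.89], [0.73,-0.68,-0.01]]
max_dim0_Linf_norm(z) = 2.0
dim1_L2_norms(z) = [0.9, 1.17, 2.99]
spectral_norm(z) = 3.25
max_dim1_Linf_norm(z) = 2.0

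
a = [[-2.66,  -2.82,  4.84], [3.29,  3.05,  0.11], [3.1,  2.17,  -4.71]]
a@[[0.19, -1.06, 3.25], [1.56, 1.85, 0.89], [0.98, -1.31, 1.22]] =[[-0.16, -8.74, -5.25], [5.49, 2.01, 13.54], [-0.64, 6.90, 6.26]]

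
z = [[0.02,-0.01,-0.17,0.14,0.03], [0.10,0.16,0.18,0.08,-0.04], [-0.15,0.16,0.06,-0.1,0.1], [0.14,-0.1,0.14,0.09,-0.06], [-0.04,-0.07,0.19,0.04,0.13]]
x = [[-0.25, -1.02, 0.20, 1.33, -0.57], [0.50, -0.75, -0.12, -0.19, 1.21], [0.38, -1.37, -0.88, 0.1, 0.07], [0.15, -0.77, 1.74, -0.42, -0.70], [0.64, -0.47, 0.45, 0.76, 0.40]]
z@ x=[[-0.03, 0.10, 0.41, -0.02, -0.12], [0.11, -0.51, -0.04, 0.06, 0.08], [0.19, -0.02, -0.23, -0.11, 0.39], [-0.06, -0.30, 0.05, 0.14, -0.28], [0.14, -0.26, -0.04, 0.06, -0.02]]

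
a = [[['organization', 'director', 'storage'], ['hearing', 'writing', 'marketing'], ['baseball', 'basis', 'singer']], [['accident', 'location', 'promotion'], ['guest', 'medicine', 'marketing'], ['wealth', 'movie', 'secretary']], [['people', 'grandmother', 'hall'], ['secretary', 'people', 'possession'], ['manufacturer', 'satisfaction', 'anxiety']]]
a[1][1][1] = 'medicine'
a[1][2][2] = 'secretary'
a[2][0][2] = 'hall'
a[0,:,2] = ['storage', 'marketing', 'singer']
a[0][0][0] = 'organization'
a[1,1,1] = 'medicine'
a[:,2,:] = [['baseball', 'basis', 'singer'], ['wealth', 'movie', 'secretary'], ['manufacturer', 'satisfaction', 'anxiety']]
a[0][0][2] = 'storage'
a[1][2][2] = 'secretary'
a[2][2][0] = 'manufacturer'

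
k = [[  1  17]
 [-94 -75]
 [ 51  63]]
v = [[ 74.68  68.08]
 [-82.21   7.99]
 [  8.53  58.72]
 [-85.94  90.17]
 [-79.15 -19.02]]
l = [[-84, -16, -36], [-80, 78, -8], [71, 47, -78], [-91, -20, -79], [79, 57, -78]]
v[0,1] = 68.08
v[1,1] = 7.99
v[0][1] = 68.08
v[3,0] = -85.94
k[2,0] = 51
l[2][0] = 71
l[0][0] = -84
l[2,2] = -78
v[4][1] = -19.02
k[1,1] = -75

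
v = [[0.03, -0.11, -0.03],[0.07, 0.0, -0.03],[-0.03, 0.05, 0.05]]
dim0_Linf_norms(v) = [0.07, 0.11, 0.05]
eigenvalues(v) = [(0.03+0.09j), (0.03-0.09j), (0.03+0j)]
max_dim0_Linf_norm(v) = 0.11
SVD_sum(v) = [[0.05, -0.09, -0.05], [0.02, -0.03, -0.02], [-0.03, 0.06, 0.03]] + [[-0.02, -0.02, 0.01], [0.05, 0.04, -0.02], [-0.01, -0.01, 0.0]] + [[0.00, -0.00, 0.01], [0.00, -0.0, 0.01], [0.01, -0.00, 0.02]]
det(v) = 0.00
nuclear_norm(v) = 0.23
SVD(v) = [[-0.8, 0.42, 0.42], [-0.3, -0.89, 0.33], [0.52, 0.14, 0.84]] @ diag([0.14192033299911747, 0.07032706648950113, 0.022643383148304032]) @ [[-0.43,0.8,0.42],[-0.77,-0.56,0.30],[0.48,-0.19,0.86]]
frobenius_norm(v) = 0.16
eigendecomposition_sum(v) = [[0.01+0.04j, (-0.06+0.01j), (-0.02-0.01j)], [0.04-0.01j, 0.00+0.05j, (-0.01+0.02j)], [-0.02-0.01j, (0.02-0.03j), (0.01-0j)]] + [[(0.01-0.04j),(-0.06-0.01j),(-0.02+0.01j)], [0.04+0.01j,-0.05j,(-0.01-0.02j)], [-0.02+0.01j,0.02+0.03j,(0.01+0j)]] + [[0.00-0.00j,0.00-0.00j,0.01-0.00j], [(-0+0j),(-0+0j),-0.01+0.00j], [0.01-0.00j,0.01-0.00j,(0.03-0j)]]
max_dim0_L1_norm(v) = 0.16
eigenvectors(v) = [[(0.68+0j), 0.68-0.00j, 0.30+0.00j], [(0.1-0.61j), 0.10+0.61j, (-0.24+0j)], [(-0.28+0.25j), (-0.28-0.25j), 0.92+0.00j]]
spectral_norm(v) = 0.14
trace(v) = 0.08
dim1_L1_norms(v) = [0.17, 0.1, 0.13]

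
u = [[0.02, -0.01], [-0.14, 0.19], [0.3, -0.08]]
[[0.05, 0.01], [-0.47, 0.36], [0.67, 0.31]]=u @ [[1.94, 1.92], [-1.06, 3.31]]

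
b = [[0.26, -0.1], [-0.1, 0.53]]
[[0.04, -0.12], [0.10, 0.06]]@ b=[[0.02, -0.07], [0.02, 0.02]]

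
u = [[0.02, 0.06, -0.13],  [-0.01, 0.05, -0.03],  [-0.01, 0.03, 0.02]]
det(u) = 0.00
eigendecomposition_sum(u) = [[0.03+0.00j, (-0.04+0j), (-0.07-0j)], [-0.00+0.00j, 0j, 0.00+0.00j], [(-0.01+0j), (0.01+0j), (0.02+0j)]] + [[-0.01+0.01j, 0.05-0.03j, (-0.03+0.04j)], [(-0+0j), 0.02-0.00j, (-0.02+0.01j)], [(-0+0j), (0.01-0.01j), -0.00+0.01j]] + [[(-0.01-0.01j), (0.05+0.03j), (-0.03-0.04j)], [(-0-0j), (0.02+0j), -0.02-0.01j], [(-0-0j), (0.01+0.01j), -0.00-0.01j]]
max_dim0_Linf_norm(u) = 0.13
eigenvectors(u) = [[-0.95+0.00j, (0.91+0j), 0.91-0.00j],  [(0.06+0j), 0.34+0.14j, (0.34-0.14j)],  [0.30+0.00j, 0.18-0.08j, 0.18+0.08j]]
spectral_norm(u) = 0.15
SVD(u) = [[-0.95, 0.2, 0.25], [-0.32, -0.65, -0.68], [0.03, -0.73, 0.68]] @ diag([0.1523116434970289, 0.05071089347998852, 0.005437695991433626]) @ [[-0.11, -0.47, 0.88], [0.35, -0.84, -0.41], [0.93, 0.26, 0.25]]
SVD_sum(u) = [[0.02, 0.07, -0.13], [0.01, 0.02, -0.04], [-0.0, -0.00, 0.0]] + [[0.00, -0.01, -0.00], [-0.01, 0.03, 0.01], [-0.01, 0.03, 0.02]] + [[0.0, 0.0, 0.0], [-0.0, -0.0, -0.0], [0.00, 0.0, 0.0]]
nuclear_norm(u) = 0.21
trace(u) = 0.09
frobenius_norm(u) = 0.16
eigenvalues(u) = [(0.06+0j), (0.02+0.02j), (0.02-0.02j)]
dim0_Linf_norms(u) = [0.02, 0.06, 0.13]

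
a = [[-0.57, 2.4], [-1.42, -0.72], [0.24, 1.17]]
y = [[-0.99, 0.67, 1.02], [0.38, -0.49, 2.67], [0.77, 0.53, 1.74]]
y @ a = [[-0.14,-1.66],[1.12,4.39],[-0.77,3.5]]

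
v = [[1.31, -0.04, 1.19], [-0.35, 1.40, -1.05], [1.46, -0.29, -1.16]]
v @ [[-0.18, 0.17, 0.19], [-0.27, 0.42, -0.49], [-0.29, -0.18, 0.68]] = [[-0.57, -0.01, 1.08], [-0.01, 0.72, -1.47], [0.15, 0.34, -0.37]]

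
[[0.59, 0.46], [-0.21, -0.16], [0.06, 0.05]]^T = [[0.59,-0.21,0.06], [0.46,-0.16,0.05]]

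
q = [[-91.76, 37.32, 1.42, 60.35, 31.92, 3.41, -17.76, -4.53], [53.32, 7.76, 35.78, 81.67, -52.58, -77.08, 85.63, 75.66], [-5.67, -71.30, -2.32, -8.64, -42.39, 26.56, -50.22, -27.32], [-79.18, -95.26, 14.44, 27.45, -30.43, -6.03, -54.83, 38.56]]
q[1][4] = -52.58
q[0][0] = -91.76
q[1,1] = 7.76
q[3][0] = -79.18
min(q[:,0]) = -91.76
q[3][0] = -79.18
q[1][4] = -52.58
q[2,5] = 26.56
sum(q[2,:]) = -181.3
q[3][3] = 27.45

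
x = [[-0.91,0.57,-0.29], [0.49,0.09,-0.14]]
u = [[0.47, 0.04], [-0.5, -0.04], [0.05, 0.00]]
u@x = [[-0.41, 0.27, -0.14],[0.44, -0.29, 0.15],[-0.05, 0.03, -0.01]]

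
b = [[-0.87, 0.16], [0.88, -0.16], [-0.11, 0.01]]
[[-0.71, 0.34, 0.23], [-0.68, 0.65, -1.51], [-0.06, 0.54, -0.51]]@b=[[0.89, -0.17], [1.33, -0.23], [0.58, -0.1]]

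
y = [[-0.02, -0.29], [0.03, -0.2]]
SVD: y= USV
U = [[0.82, 0.57], [0.57, -0.82]]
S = [0.35, 0.04]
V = [[0.0, -1.0], [-1.0, -0.00]]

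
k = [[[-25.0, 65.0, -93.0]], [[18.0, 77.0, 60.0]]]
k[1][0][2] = 60.0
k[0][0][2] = -93.0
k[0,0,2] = -93.0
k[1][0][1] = 77.0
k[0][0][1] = 65.0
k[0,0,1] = 65.0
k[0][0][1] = 65.0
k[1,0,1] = 77.0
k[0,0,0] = -25.0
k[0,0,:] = [-25.0, 65.0, -93.0]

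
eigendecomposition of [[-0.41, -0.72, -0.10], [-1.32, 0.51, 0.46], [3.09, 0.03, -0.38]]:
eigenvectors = [[0.25+0.00j, (0.25+0.09j), 0.25-0.09j], [0.41+0.00j, (-0.39-0.21j), (-0.39+0.21j)], [(-0.88+0j), 0.86+0.00j, 0.86-0.00j]]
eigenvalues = [(-1.26+0j), (0.49+0.3j), (0.49-0.3j)]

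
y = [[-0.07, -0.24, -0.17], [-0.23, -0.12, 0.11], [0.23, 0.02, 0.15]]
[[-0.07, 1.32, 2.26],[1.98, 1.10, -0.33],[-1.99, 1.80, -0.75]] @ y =[[0.22, -0.10, 0.5],[-0.47, -0.61, -0.27],[-0.45, 0.25, 0.42]]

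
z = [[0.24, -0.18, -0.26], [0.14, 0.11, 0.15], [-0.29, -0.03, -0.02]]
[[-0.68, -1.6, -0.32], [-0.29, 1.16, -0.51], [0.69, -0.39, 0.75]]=z @ [[-2.47, 0.81, -2.46], [1.17, 1.12, -0.98], [-0.47, 6.14, -0.38]]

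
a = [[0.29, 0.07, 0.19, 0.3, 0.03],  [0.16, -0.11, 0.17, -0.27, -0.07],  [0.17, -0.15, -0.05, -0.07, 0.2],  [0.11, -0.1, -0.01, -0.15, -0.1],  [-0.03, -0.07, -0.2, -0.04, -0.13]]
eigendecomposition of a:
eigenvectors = [[0.92+0.00j,(0.38+0j),-0.20-0.10j,(-0.2+0.1j),(0.35+0j)], [(0.28+0j),-0.58+0.00j,(-0.16-0.48j),-0.16+0.48j,0.80+0.00j], [0.16+0.00j,-0.30+0.00j,(0.67+0j),0.67-0.00j,(-0.33+0j)], [(0.16+0j),-0.53+0.00j,-0.07+0.03j,-0.07-0.03j,(-0.34+0j)], [(-0.16+0j),-0.39+0.00j,-0.00+0.50j,-0.00-0.50j,(0.11+0j)]]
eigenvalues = [(0.39+0j), (-0.42+0j), (-0.06+0.23j), (-0.06-0.23j), (-0.01+0j)]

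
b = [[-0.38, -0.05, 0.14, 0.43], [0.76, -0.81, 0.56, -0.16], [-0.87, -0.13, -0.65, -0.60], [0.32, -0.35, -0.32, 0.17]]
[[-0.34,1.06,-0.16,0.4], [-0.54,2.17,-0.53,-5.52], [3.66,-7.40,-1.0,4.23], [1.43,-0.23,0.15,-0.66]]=b @ [[-0.89,  2.78,  0.86,  -2.71], [-2.28,  1.72,  1.05,  2.15], [-3.27,  3.71,  -0.41,  -3.12], [-0.78,  3.91,  0.64,  -0.20]]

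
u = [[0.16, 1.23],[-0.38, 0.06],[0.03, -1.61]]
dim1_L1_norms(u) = [1.39, 0.44, 1.64]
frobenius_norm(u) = 2.07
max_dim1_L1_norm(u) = 1.64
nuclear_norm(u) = 2.44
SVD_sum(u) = [[0.04, 1.23], [0.00, 0.05], [-0.05, -1.61]] + [[0.12, -0.0], [-0.38, 0.01], [0.08, -0.00]]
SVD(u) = [[-0.61, 0.3],[-0.02, -0.93],[0.79, 0.2]] @ diag([2.0279567397729235, 0.4085235141452399]) @ [[-0.03, -1.0],[1.0, -0.03]]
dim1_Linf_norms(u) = [1.23, 0.38, 1.61]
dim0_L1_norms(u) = [0.57, 2.9]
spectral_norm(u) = 2.03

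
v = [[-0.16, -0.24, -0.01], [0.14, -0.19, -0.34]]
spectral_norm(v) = 0.42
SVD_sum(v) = [[0.02, -0.07, -0.09], [0.09, -0.24, -0.32]] + [[-0.18, -0.17, 0.08], [0.05, 0.05, -0.02]]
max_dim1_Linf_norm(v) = 0.34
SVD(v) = [[0.27, 0.96],[0.96, -0.27]] @ diag([0.4227476337563405, 0.2754713018690242]) @ [[0.22, -0.59, -0.78], [-0.70, -0.65, 0.30]]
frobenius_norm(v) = 0.50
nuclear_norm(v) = 0.70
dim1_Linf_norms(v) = [0.24, 0.34]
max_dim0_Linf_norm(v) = 0.34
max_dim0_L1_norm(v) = 0.43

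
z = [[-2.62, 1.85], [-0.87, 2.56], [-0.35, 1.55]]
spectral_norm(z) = 4.25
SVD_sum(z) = [[-1.81,2.45],  [-1.53,2.07],  [-0.87,1.17]] + [[-0.81,-0.6],  [0.66,0.49],  [0.52,0.38]]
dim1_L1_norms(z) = [4.47, 3.43, 1.9]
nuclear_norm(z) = 5.69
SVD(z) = [[-0.72, 0.69], [-0.61, -0.57], [-0.34, -0.44]] @ diag([4.245307515808504, 1.4490562777959417]) @ [[0.60, -0.8], [-0.8, -0.60]]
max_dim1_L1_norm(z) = 4.47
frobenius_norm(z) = 4.49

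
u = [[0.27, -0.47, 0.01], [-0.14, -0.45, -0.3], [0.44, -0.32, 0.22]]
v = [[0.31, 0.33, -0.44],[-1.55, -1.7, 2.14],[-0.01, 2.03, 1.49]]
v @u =[[-0.16, -0.15, -0.19], [0.76, 0.81, 0.97], [0.37, -1.39, -0.28]]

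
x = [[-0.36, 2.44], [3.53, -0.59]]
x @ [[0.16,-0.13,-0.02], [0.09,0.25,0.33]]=[[0.16,0.66,0.81], [0.51,-0.61,-0.27]]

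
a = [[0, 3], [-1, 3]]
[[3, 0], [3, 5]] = a@[[0, -5], [1, 0]]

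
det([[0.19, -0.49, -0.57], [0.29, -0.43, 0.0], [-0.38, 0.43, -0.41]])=-0.003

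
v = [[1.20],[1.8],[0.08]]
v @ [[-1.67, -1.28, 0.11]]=[[-2.00,-1.54,0.13], [-3.01,-2.30,0.2], [-0.13,-0.10,0.01]]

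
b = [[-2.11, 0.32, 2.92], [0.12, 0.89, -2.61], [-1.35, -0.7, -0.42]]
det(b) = 9.05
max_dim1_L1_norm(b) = 5.35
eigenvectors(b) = [[(0.79+0j), 0.79-0.00j, -0.12+0.00j], [(-0.14+0.36j), -0.14-0.36j, 0.96+0.00j], [(0.15+0.44j), (0.15-0.44j), -0.26+0.00j]]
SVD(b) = [[-0.82,-0.35,-0.45], [0.57,-0.59,-0.58], [-0.06,-0.73,0.68]] @ diag([4.298172972421623, 1.8483178161389238, 1.1392235731794293]) @ [[0.44, 0.07, -0.90], [0.9, -0.07, 0.43], [-0.03, -1.0, -0.09]]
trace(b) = -1.64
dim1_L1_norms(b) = [5.35, 3.62, 2.47]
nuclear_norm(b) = 7.29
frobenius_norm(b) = 4.82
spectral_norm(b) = 4.30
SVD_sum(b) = [[-1.54, -0.24, 3.16], [1.07, 0.16, -2.20], [-0.11, -0.02, 0.23]] + [[-0.59, 0.04, -0.28], [-0.97, 0.07, -0.47], [-1.21, 0.09, -0.58]] + [[0.02, 0.51, 0.05], [0.02, 0.65, 0.06], [-0.02, -0.77, -0.07]]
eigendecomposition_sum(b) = [[(-1.03+0.75j),  (0.24+0.39j),  1.39+1.11j], [(-0.16-0.6j),  -0.22+0.04j,  (-0.76+0.44j)], [(-0.62-0.43j),  (-0.17+0.21j),  (-0.36+0.99j)]] + [[(-1.03-0.75j),(0.24-0.39j),1.39-1.11j], [(-0.16+0.6j),-0.22-0.04j,(-0.76-0.44j)], [(-0.62+0.43j),-0.17-0.21j,-0.36-0.99j]] + [[(-0.06+0j),(-0.17+0j),(0.14+0j)], [0.45-0.00j,1.33-0.00j,-1.10-0.00j], [(-0.12+0j),-0.36+0.00j,0.29+0.00j]]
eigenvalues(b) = [(-1.61+1.78j), (-1.61-1.78j), (1.57+0j)]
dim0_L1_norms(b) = [3.58, 1.91, 5.95]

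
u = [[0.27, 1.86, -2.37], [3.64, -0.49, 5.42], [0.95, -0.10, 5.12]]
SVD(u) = [[0.27, 0.81, 0.52], [-0.76, 0.51, -0.41], [-0.60, -0.28, 0.75]] @ diag([8.490766120730248, 2.3019266663900577, 1.3230360182632017]) @ [[-0.38, 0.11, -0.92], [0.79, 0.56, -0.26], [-0.49, 0.82, 0.30]]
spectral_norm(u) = 8.49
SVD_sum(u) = [[-0.87, 0.25, -2.09],[2.45, -0.70, 5.89],[1.94, -0.55, 4.65]] + [[1.47, 1.05, -0.49],[0.92, 0.66, -0.31],[-0.51, -0.36, 0.17]] + [[-0.33, 0.56, 0.21], [0.26, -0.45, -0.16], [-0.48, 0.82, 0.3]]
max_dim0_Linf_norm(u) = 5.42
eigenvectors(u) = [[0.54, -0.80, -0.11], [-0.84, -0.55, 0.67], [-0.08, 0.25, 0.74]]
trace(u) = 4.90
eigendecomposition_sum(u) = [[-0.97,0.94,-1.0], [1.52,-1.48,1.56], [0.14,-0.14,0.15]] + [[1.42, 0.97, -0.67], [0.99, 0.67, -0.47], [-0.44, -0.30, 0.21]] + [[-0.18, -0.05, -0.70], [1.13, 0.31, 4.32], [1.25, 0.34, 4.76]]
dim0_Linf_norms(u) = [3.64, 1.86, 5.42]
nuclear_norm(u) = 12.12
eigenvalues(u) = [-2.29, 2.31, 4.89]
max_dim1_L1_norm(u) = 9.55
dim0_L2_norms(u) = [3.77, 1.93, 7.82]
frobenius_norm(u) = 8.90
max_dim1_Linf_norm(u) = 5.42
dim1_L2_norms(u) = [3.02, 6.55, 5.21]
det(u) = -25.86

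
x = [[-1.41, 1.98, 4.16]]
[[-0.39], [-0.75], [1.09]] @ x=[[0.55,-0.77,-1.62], [1.06,-1.48,-3.12], [-1.54,2.16,4.53]]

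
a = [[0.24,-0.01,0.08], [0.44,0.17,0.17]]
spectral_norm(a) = 0.55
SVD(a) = [[-0.43, -0.9], [-0.90, 0.43]] @ diag([0.5549820040995728, 0.08657352439182459]) @ [[-0.9,-0.27,-0.34], [-0.29,0.96,0.02]]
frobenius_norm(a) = 0.56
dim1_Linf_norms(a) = [0.24, 0.44]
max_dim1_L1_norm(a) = 0.78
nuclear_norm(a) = 0.64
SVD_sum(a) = [[0.22, 0.06, 0.08], [0.45, 0.13, 0.17]] + [[0.02,-0.07,-0.0], [-0.01,0.04,0.0]]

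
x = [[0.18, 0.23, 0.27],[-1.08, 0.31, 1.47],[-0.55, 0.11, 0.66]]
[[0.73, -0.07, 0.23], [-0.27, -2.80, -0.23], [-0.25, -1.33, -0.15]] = x@[[1.05, 0.90, 0.19], [2.18, 0.59, 1.16], [0.13, -1.37, -0.26]]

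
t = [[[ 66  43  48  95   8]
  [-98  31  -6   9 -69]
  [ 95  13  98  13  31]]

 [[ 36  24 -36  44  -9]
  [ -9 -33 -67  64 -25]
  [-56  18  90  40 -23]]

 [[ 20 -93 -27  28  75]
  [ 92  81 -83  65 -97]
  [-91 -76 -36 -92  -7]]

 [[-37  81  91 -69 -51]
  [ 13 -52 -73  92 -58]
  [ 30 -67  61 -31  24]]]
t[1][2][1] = 18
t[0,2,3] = 13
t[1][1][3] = 64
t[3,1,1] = -52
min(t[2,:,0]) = -91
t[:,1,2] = [-6, -67, -83, -73]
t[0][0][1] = 43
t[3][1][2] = -73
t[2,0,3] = 28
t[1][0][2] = -36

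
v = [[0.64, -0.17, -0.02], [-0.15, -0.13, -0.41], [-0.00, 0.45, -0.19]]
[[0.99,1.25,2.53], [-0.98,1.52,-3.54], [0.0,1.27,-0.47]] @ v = [[0.45, 0.81, -1.01], [-0.86, -1.62, 0.07], [-0.19, -0.38, -0.43]]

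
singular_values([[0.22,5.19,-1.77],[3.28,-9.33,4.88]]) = [12.18, 1.81]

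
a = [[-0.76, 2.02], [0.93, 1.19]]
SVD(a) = [[0.89, 0.46],[0.46, -0.89]] @ diag([2.353995884385973, 1.1822450576314116]) @ [[-0.10, 0.99], [-0.99, -0.10]]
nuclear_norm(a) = 3.54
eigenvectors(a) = [[-0.94, -0.61], [0.33, -0.80]]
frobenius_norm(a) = 2.63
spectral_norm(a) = 2.35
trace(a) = 0.43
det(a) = -2.78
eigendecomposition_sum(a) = [[-1.16, 0.88], [0.41, -0.31]] + [[0.40, 1.14], [0.52, 1.5]]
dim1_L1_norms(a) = [2.78, 2.12]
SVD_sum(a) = [[-0.22,2.08], [-0.11,1.08]] + [[-0.54,-0.06], [1.04,0.11]]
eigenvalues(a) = [-1.47, 1.9]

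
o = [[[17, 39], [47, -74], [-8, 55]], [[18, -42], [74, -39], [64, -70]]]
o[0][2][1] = 55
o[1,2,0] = 64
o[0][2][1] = 55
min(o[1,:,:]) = -70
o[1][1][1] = -39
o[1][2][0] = 64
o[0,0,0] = 17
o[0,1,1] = -74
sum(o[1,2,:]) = -6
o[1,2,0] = 64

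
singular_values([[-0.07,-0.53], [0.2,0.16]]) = [0.57, 0.17]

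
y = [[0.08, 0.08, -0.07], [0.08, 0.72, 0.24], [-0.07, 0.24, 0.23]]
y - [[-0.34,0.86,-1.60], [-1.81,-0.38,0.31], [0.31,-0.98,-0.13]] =[[0.42, -0.78, 1.53], [1.89, 1.10, -0.07], [-0.38, 1.22, 0.36]]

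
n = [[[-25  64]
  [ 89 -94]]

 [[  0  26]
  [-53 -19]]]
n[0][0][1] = 64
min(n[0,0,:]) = -25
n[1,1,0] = -53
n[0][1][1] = -94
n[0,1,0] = 89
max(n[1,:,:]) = 26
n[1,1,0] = -53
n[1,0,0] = 0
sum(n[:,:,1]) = -23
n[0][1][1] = -94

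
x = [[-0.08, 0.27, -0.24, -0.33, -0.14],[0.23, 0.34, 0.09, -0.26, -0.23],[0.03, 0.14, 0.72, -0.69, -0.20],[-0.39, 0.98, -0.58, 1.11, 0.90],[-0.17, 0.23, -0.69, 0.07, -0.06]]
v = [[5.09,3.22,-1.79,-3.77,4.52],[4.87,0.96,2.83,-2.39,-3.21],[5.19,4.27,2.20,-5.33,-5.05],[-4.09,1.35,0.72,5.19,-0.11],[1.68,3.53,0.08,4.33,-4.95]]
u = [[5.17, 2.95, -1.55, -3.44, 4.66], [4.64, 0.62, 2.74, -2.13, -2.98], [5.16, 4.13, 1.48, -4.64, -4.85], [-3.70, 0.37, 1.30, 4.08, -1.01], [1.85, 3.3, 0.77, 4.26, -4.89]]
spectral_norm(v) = 13.77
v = x + u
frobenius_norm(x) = 2.38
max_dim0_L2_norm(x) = 1.37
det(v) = 4075.35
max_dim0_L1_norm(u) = 20.52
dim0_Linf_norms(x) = [0.39, 0.98, 0.72, 1.11, 0.9]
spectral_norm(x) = 2.06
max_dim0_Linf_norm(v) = 5.33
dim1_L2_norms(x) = [0.52, 0.55, 1.03, 1.87, 0.75]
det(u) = 2727.09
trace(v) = 8.49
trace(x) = 2.03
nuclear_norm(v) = 34.00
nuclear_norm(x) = 4.03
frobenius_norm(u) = 17.18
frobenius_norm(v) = 18.20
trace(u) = 6.46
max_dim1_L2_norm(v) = 10.19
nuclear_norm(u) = 31.88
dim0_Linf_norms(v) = [5.19, 4.27, 2.83, 5.33, 5.05]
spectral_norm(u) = 12.76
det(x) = 0.02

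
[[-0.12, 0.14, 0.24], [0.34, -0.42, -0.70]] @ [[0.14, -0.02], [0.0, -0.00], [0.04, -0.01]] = [[-0.01, -0.0],[0.02, 0.0]]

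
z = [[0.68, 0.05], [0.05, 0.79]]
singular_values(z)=[0.81, 0.66]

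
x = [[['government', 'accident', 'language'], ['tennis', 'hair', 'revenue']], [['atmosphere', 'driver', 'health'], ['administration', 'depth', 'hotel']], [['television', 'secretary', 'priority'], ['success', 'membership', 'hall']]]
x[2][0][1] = 'secretary'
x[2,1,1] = 'membership'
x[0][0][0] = 'government'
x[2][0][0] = 'television'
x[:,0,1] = ['accident', 'driver', 'secretary']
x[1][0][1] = 'driver'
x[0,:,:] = [['government', 'accident', 'language'], ['tennis', 'hair', 'revenue']]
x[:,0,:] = [['government', 'accident', 'language'], ['atmosphere', 'driver', 'health'], ['television', 'secretary', 'priority']]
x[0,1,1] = 'hair'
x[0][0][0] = 'government'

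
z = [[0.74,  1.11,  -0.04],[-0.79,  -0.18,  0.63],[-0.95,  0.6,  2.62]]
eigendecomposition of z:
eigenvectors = [[(0.09+0j), (0.77+0j), 0.77-0.00j],[(0.19+0j), (-0.32+0.39j), (-0.32-0.39j)],[(0.98+0j), 0.39-0.01j, 0.39+0.01j]]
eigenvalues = [(2.65+0j), (0.27+0.56j), (0.27-0.56j)]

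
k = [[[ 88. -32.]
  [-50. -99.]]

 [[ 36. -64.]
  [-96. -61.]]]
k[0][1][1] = -99.0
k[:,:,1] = [[-32.0, -99.0], [-64.0, -61.0]]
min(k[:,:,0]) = -96.0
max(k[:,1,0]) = -50.0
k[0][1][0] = -50.0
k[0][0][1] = -32.0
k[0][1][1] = -99.0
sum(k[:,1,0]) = -146.0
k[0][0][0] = 88.0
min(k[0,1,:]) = -99.0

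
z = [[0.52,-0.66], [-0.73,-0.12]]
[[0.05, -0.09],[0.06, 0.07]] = z@[[-0.06,-0.11],[-0.13,0.05]]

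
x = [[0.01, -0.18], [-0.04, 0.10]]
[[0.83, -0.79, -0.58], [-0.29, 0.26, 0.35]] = x @ [[-4.89, 5.12, -0.72], [-4.87, 4.68, 3.19]]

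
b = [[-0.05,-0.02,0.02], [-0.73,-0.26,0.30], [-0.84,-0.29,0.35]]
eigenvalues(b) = [0.1, -0.06, 0.0]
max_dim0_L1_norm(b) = 1.62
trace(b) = 0.04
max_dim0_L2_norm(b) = 1.11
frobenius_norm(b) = 1.27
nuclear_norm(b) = 1.27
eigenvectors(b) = [[0.02, 0.08, 0.46], [0.61, 0.73, -0.34], [0.79, 0.68, 0.82]]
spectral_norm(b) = 1.27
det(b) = -0.00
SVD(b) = [[-0.05,-0.35,-0.94], [-0.66,-0.7,0.29], [-0.75,0.63,-0.2]] @ diag([1.2672599846912587, 0.007206898170965885, 0.00043797153342433937]) @ [[0.88, 0.31, -0.36], [-0.10, 0.87, 0.49], [-0.47, 0.39, -0.79]]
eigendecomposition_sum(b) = [[-0.02, -0.01, 0.01], [-0.43, -0.13, 0.19], [-0.57, -0.17, 0.25]] + [[-0.03, -0.01, 0.01], [-0.30, -0.13, 0.11], [-0.28, -0.12, 0.10]] + [[0.0, -0.00, 0.0],[-0.0, 0.00, -0.0],[0.00, -0.00, 0.0]]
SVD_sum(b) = [[-0.05, -0.02, 0.02], [-0.73, -0.26, 0.3], [-0.84, -0.29, 0.35]] + [[0.0, -0.0, -0.00], [0.00, -0.00, -0.0], [-0.00, 0.00, 0.00]] + [[0.0, -0.00, 0.00], [-0.0, 0.0, -0.0], [0.0, -0.00, 0.0]]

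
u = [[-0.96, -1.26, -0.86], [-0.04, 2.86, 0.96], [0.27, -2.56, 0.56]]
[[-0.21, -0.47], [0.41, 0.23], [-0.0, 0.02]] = u@[[-0.09, 0.33], [0.05, 0.05], [0.27, 0.10]]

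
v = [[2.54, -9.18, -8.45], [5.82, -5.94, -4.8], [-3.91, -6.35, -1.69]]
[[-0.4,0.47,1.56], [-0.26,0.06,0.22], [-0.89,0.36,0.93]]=v@[[0.02, -0.05, -0.15], [0.16, -0.01, 0.01], [-0.12, -0.06, -0.24]]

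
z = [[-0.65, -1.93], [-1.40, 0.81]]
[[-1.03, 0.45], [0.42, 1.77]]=z@[[0.01, -1.17], [0.53, 0.16]]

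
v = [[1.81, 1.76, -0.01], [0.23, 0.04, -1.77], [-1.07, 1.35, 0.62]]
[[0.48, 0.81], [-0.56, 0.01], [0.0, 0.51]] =v @ [[0.24, 0.05], [0.03, 0.41], [0.35, 0.01]]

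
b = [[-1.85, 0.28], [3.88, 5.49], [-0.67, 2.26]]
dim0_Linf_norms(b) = [3.88, 5.49]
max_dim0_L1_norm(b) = 8.03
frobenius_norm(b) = 7.37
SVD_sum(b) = [[-0.43,-0.66], [3.71,5.6], [0.84,1.26]] + [[-1.42,0.94], [0.17,-0.11], [-1.51,1.00]]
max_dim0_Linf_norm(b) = 5.49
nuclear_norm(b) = 9.42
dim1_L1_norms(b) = [2.13, 9.37, 2.93]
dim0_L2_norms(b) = [4.35, 5.94]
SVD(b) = [[-0.11, -0.68], [0.97, 0.08], [0.22, -0.73]] @ diag([6.933052773453803, 2.4869015341393244]) @ [[0.55, 0.83], [0.83, -0.55]]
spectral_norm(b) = 6.93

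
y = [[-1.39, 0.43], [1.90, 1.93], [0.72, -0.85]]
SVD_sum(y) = [[-0.68, -0.51], [2.14, 1.61], [0.05, 0.04]] + [[-0.71, 0.94], [-0.24, 0.32], [0.67, -0.89]]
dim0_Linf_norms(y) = [1.9, 1.93]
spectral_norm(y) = 2.81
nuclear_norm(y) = 4.48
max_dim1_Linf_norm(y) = 1.93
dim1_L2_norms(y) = [1.45, 2.71, 1.11]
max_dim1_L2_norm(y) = 2.71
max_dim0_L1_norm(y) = 4.01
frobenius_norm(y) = 3.27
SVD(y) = [[-0.3, -0.71], [0.95, -0.24], [0.02, 0.67]] @ diag([2.8116467112759818, 1.6695636468763198]) @ [[0.80, 0.60], [0.60, -0.8]]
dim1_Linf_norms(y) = [1.39, 1.93, 0.85]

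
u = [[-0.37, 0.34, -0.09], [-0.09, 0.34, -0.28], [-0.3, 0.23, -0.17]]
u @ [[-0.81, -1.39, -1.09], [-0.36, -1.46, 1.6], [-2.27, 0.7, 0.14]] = [[0.38, -0.05, 0.93], [0.59, -0.57, 0.6], [0.55, -0.04, 0.67]]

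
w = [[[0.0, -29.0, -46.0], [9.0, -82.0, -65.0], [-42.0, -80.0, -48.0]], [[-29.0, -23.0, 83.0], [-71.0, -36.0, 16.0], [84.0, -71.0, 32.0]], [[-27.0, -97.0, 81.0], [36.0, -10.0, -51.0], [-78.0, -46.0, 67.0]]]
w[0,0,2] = -46.0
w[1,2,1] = -71.0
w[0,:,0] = [0.0, 9.0, -42.0]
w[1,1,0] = -71.0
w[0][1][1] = -82.0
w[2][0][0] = -27.0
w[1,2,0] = 84.0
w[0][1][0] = 9.0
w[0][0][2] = -46.0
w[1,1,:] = [-71.0, -36.0, 16.0]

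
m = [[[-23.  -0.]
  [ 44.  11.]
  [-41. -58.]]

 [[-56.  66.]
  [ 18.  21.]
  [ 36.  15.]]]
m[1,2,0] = 36.0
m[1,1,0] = 18.0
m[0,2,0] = -41.0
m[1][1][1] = 21.0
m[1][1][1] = 21.0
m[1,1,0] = 18.0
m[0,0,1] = -0.0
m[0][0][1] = -0.0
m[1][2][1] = 15.0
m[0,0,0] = -23.0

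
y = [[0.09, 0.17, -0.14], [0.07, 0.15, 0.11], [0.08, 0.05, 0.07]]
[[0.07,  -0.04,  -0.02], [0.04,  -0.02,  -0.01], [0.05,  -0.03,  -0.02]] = y@ [[0.72, -0.44, -0.21], [-0.01, 0.01, 0.0], [-0.07, 0.05, 0.02]]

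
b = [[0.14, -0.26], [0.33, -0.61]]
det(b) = 0.00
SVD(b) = [[-0.39,-0.92], [-0.92,0.39]] @ diag([0.7537902350182518, 0.00053065160759256]) @ [[-0.48, 0.88],[0.88, 0.48]]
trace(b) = -0.47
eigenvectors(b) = [[0.88, 0.39],[0.48, 0.92]]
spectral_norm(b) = 0.75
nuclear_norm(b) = 0.75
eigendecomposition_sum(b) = [[-0.00, 0.00], [-0.00, 0.00]] + [[0.14, -0.26], [0.33, -0.61]]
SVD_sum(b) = [[0.14, -0.26],[0.33, -0.61]] + [[-0.00, -0.0], [0.00, 0.00]]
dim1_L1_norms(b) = [0.4, 0.94]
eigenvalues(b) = [-0.0, -0.47]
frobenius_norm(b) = 0.75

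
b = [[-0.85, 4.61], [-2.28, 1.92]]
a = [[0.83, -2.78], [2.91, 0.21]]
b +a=[[-0.02, 1.83], [0.63, 2.13]]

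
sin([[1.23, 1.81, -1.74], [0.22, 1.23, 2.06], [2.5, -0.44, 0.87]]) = [[2.35,1.82,-4.85], [-2.86,0.25,3.28], [3.76,-3.41,2.61]]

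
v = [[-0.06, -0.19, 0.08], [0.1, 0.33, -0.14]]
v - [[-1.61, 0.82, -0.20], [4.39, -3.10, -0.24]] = [[1.55, -1.01, 0.28],[-4.29, 3.43, 0.10]]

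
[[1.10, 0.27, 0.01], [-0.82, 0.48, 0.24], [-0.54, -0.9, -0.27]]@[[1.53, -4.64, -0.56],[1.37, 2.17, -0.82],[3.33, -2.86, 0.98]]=[[2.09,-4.55,-0.83], [0.2,4.16,0.3], [-2.96,1.32,0.78]]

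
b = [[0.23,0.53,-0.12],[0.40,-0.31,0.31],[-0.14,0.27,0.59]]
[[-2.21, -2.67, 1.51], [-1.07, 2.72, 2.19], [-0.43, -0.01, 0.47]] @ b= [[-1.79, 0.06, 0.33],  [0.54, -0.82, 2.26],  [-0.17, -0.10, 0.33]]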